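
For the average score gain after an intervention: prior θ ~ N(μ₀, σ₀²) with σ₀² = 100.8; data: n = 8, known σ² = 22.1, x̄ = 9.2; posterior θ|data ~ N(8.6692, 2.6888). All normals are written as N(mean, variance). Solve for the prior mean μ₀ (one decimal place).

μ₀ = -10.7

With known observation variance, the Normal–Normal posterior has precision τ_n = τ₀ + n/σ² and mean μ_n = (τ₀μ₀ + (n/σ²)x̄)/τ_n.
Here τ₀ = 1/100.8 = 0.009921 and τ_data = 8/22.1 = 0.361991, so τ_n = 0.371912.
Rearranging for μ₀: μ₀ = (μ_n·τ_n − τ_data·x̄)/τ₀ = (8.6692·0.371912 − 0.361991·9.2) / 0.009921 = -0.106138/0.009921 ≈ -10.7.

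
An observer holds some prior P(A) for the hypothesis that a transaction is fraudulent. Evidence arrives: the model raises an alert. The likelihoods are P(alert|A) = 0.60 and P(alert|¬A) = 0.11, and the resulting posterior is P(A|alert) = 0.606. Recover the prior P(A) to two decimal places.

In odds form, posterior odds = prior odds × likelihood ratio, so prior odds = posterior odds ÷ LR.
Posterior odds = 0.606/(1−0.606) = 1.5381. LR = 0.60/0.11 = 5.4545.
Prior odds = 1.5381/5.4545 = 0.2820, so P(A) = 0.2820/(1+0.2820) ≈ 0.22.

P(A) = 0.22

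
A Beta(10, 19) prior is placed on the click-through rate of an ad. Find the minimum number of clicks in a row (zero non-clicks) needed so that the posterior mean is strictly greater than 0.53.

After k clicks and 0 non-clicks the posterior is Beta(10+k, 19), with mean (10+k)/(10+19+k).
Set (10+k)/(29+k) > 0.53 and solve: k > (0.53·29 − 10)/(1 − 0.53) = 11.426.
The smallest integer exceeding 11.426 is 12.

k = 12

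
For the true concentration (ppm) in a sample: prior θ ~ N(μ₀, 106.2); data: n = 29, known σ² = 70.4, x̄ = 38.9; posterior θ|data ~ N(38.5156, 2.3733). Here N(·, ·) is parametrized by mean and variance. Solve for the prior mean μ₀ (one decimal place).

The posterior mean is a precision-weighted average: μ_n = (τ₀μ₀ + τ_data·x̄)/(τ₀+τ_data), with τ₀=1/σ₀² and τ_data=n/σ².
Here τ₀ = 1/106.2 = 0.009416 and τ_data = 29/70.4 = 0.411932, so τ_n = 0.421348.
Rearranging for μ₀: μ₀ = (μ_n·τ_n − τ_data·x̄)/τ₀ = (38.5156·0.421348 − 0.411932·38.9) / 0.009416 = 0.204316/0.009416 ≈ 21.7.

μ₀ = 21.7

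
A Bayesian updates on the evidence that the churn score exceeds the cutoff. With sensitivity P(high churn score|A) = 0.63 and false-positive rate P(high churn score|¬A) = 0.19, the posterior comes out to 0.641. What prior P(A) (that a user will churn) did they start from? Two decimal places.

P(A) = 0.35

Bayes' rule in odds form gives O(A|E) = O(A)·[P(E|A)/P(E|¬A)], hence O(A) = O(A|E)/LR.
Posterior odds = 0.641/(1−0.641) = 1.7855. LR = 0.63/0.19 = 3.3158.
Prior odds = 1.7855/3.3158 = 0.5385, so P(A) = 0.5385/(1+0.5385) ≈ 0.35.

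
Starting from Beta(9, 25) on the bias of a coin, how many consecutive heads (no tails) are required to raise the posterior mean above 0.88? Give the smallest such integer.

k = 175

After k heads and 0 tails the posterior is Beta(9+k, 25), with mean (9+k)/(9+25+k).
Set (9+k)/(34+k) > 0.88 and solve: k > (0.88·34 − 9)/(1 − 0.88) = 174.333.
The smallest integer exceeding 174.333 is 175.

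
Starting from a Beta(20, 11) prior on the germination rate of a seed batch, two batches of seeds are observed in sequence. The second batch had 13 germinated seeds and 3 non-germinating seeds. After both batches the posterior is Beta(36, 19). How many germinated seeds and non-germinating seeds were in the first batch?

Sequential conjugate updates are equivalent to a single update on the pooled data, so total successes = posterior α − prior α and total failures = posterior β − prior β.
Total across both batches: 36−20=16 germinated seeds, 19−11=8 non-germinating seeds.
Subtract the second batch: 16−13=3 germinated seeds and 8−3=5 non-germinating seeds.

3 germinated seeds and 5 non-germinating seeds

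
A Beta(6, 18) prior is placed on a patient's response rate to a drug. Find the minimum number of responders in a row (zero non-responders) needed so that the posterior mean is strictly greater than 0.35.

After k responders and 0 non-responders the posterior is Beta(6+k, 18), with mean (6+k)/(6+18+k).
Set (6+k)/(24+k) > 0.35 and solve: k > (0.35·24 − 6)/(1 − 0.35) = 3.692.
The smallest integer exceeding 3.692 is 4, and checking k=4: (10)/(28) = 0.3571 > 0.35.

k = 4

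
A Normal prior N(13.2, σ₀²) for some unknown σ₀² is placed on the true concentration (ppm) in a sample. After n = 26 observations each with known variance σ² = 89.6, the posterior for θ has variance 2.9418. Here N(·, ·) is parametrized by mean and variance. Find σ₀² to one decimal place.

σ₀² = 20.1

Posterior precision equals prior precision plus data precision: 1/σ_n² = 1/σ₀² + n/σ².
So 1/σ₀² = 1/2.9418 − 26/89.6 = 0.339928 − 0.290179 = 0.049749.
Hence σ₀² = 1/0.049749 ≈ 20.1.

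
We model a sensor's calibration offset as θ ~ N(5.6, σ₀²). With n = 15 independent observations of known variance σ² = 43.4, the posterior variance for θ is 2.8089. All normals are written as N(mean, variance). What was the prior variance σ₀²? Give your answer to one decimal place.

σ₀² = 96.3

For the Normal–Normal model with known σ², precisions add: τ_n = τ₀ + n/σ².
So 1/σ₀² = 1/2.8089 − 15/43.4 = 0.356011 − 0.345622 = 0.010389.
Hence σ₀² = 1/0.010389 ≈ 96.3.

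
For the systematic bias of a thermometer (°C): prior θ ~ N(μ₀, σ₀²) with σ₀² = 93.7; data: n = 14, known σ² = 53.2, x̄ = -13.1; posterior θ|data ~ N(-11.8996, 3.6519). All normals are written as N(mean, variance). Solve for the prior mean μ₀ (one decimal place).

With known observation variance, the Normal–Normal posterior has precision τ_n = τ₀ + n/σ² and mean μ_n = (τ₀μ₀ + (n/σ²)x̄)/τ_n.
Here τ₀ = 1/93.7 = 0.010672 and τ_data = 14/53.2 = 0.263158, so τ_n = 0.273830.
Rearranging for μ₀: μ₀ = (μ_n·τ_n − τ_data·x̄)/τ₀ = (-11.8996·0.273830 − 0.263158·-13.1) / 0.010672 = 0.188902/0.010672 ≈ 17.7.

μ₀ = 17.7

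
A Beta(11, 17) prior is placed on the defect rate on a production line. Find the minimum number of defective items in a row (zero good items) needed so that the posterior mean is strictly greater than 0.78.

k = 50

After k defective items and 0 good items the posterior is Beta(11+k, 17), with mean (11+k)/(11+17+k).
Set (11+k)/(28+k) > 0.78 and solve: k > (0.78·28 − 11)/(1 − 0.78) = 49.273.
The smallest integer exceeding 49.273 is 50.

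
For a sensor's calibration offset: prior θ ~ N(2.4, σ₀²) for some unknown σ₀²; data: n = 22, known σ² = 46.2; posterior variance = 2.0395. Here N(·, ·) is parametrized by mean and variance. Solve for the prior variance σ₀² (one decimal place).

For the Normal–Normal model with known σ², precisions add: τ_n = τ₀ + n/σ².
So 1/σ₀² = 1/2.0395 − 22/46.2 = 0.490316 − 0.476190 = 0.014126.
Hence σ₀² = 1/0.014126 ≈ 70.8.

σ₀² = 70.8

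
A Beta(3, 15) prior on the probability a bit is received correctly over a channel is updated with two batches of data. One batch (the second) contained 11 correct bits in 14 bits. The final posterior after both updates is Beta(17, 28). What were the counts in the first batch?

3 correct bits and 10 errors

Sequential conjugate updates are equivalent to a single update on the pooled data, so total successes = posterior α − prior α and total failures = posterior β − prior β.
Total across both batches: 17−3=14 correct bits, 28−15=13 errors.
Subtract the second batch: 14−11=3 correct bits and 13−3=10 errors.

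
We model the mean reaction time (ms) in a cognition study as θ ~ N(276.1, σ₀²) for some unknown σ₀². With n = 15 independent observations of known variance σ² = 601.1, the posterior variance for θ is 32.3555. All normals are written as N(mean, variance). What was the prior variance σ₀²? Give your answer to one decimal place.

Posterior precision equals prior precision plus data precision: 1/σ_n² = 1/σ₀² + n/σ².
So 1/σ₀² = 1/32.3555 − 15/601.1 = 0.030907 − 0.024954 = 0.005953.
Hence σ₀² = 1/0.005953 ≈ 168.0.

σ₀² = 168.0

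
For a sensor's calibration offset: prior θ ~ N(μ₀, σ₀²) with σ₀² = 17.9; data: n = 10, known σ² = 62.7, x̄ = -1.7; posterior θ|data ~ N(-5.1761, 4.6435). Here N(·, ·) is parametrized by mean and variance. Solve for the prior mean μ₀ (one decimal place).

μ₀ = -15.1

With known observation variance, the Normal–Normal posterior has precision τ_n = τ₀ + n/σ² and mean μ_n = (τ₀μ₀ + (n/σ²)x̄)/τ_n.
Here τ₀ = 1/17.9 = 0.055866 and τ_data = 10/62.7 = 0.159490, so τ_n = 0.215356.
Rearranging for μ₀: μ₀ = (μ_n·τ_n − τ_data·x̄)/τ₀ = (-5.1761·0.215356 − 0.159490·-1.7) / 0.055866 = -0.843571/0.055866 ≈ -15.1.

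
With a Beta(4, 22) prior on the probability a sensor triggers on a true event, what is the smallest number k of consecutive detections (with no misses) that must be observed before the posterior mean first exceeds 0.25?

After k detections and 0 misses the posterior is Beta(4+k, 22), with mean (4+k)/(4+22+k).
Set (4+k)/(26+k) > 0.25 and solve: k > (0.25·26 − 4)/(1 − 0.25) = 3.333.
The smallest integer exceeding 3.333 is 4.

k = 4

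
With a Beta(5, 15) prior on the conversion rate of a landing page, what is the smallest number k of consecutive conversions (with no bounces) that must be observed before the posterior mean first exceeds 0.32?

After k conversions and 0 bounces the posterior is Beta(5+k, 15), with mean (5+k)/(5+15+k).
Set (5+k)/(20+k) > 0.32 and solve: k > (0.32·20 − 5)/(1 − 0.32) = 2.059.
The smallest integer exceeding 2.059 is 3, and checking k=3: (8)/(23) = 0.3478 > 0.32.

k = 3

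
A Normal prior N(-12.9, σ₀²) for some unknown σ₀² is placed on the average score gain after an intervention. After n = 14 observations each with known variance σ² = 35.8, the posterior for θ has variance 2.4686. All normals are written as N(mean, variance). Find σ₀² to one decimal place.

σ₀² = 71.3

For the Normal–Normal model with known σ², precisions add: τ_n = τ₀ + n/σ².
So 1/σ₀² = 1/2.4686 − 14/35.8 = 0.405088 − 0.391061 = 0.014027.
Hence σ₀² = 1/0.014027 ≈ 71.3.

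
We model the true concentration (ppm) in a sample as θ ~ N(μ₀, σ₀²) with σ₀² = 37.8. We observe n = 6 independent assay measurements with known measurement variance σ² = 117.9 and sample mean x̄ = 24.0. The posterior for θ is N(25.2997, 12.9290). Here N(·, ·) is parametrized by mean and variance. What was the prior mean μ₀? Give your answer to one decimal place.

μ₀ = 27.8

With known observation variance, the Normal–Normal posterior has precision τ_n = τ₀ + n/σ² and mean μ_n = (τ₀μ₀ + (n/σ²)x̄)/τ_n.
Here τ₀ = 1/37.8 = 0.026455 and τ_data = 6/117.9 = 0.050891, so τ_n = 0.077346.
Rearranging for μ₀: μ₀ = (μ_n·τ_n − τ_data·x̄)/τ₀ = (25.2997·0.077346 − 0.050891·24.0) / 0.026455 = 0.735447/0.026455 ≈ 27.8.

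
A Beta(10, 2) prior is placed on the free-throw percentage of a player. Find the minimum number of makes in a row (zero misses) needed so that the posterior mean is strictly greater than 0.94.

After k makes and 0 misses the posterior is Beta(10+k, 2), with mean (10+k)/(10+2+k).
Set (10+k)/(12+k) > 0.94 and solve: k > (0.94·12 − 10)/(1 − 0.94) = 21.333.
The smallest integer exceeding 21.333 is 22.

k = 22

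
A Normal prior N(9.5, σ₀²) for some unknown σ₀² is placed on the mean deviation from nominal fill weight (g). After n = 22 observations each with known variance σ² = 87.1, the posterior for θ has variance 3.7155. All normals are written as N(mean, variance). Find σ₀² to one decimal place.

For the Normal–Normal model with known σ², precisions add: τ_n = τ₀ + n/σ².
So 1/σ₀² = 1/3.7155 − 22/87.1 = 0.269143 − 0.252583 = 0.016560.
Hence σ₀² = 1/0.016560 ≈ 60.4.

σ₀² = 60.4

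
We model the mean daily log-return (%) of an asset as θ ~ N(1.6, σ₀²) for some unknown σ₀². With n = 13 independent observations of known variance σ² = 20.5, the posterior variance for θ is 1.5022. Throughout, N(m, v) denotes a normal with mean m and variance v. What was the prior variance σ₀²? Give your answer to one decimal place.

For the Normal–Normal model with known σ², precisions add: τ_n = τ₀ + n/σ².
So 1/σ₀² = 1/1.5022 − 13/20.5 = 0.665690 − 0.634146 = 0.031544.
Hence σ₀² = 1/0.031544 ≈ 31.7.

σ₀² = 31.7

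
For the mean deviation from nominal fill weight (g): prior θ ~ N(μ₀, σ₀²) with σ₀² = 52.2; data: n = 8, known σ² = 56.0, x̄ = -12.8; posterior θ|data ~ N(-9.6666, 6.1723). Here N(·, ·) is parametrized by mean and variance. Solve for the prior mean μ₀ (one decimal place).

The posterior mean is a precision-weighted average: μ_n = (τ₀μ₀ + τ_data·x̄)/(τ₀+τ_data), with τ₀=1/σ₀² and τ_data=n/σ².
Here τ₀ = 1/52.2 = 0.019157 and τ_data = 8/56.0 = 0.142857, so τ_n = 0.162014.
Rearranging for μ₀: μ₀ = (μ_n·τ_n − τ_data·x̄)/τ₀ = (-9.6666·0.162014 − 0.142857·-12.8) / 0.019157 = 0.262445/0.019157 ≈ 13.7.

μ₀ = 13.7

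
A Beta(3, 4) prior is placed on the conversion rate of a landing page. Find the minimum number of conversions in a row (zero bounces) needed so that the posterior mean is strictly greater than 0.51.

After k conversions and 0 bounces the posterior is Beta(3+k, 4), with mean (3+k)/(3+4+k).
Set (3+k)/(7+k) > 0.51 and solve: k > (0.51·7 − 3)/(1 − 0.51) = 1.163.
The smallest integer exceeding 1.163 is 2.

k = 2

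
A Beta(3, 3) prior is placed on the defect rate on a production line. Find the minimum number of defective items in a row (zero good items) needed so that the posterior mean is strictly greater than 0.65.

After k defective items and 0 good items the posterior is Beta(3+k, 3), with mean (3+k)/(3+3+k).
Set (3+k)/(6+k) > 0.65 and solve: k > (0.65·6 − 3)/(1 − 0.65) = 2.571.
The smallest integer exceeding 2.571 is 3.

k = 3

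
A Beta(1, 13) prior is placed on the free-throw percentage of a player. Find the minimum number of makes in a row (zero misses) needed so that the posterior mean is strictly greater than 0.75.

After k makes and 0 misses the posterior is Beta(1+k, 13), with mean (1+k)/(1+13+k).
Set (1+k)/(14+k) > 0.75 and solve: k > (0.75·14 − 1)/(1 − 0.75) = 38.000.
The smallest integer exceeding 38.000 is 39, and checking k=39: (40)/(53) = 0.7547 > 0.75.

k = 39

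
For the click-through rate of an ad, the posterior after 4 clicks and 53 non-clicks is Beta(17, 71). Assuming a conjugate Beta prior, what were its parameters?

Beta(13, 18)

Under Beta–binomial conjugacy the posterior parameters are (α+s, β+f).
So α = 17 − 4 = 13 and β = 71 − 53 = 18.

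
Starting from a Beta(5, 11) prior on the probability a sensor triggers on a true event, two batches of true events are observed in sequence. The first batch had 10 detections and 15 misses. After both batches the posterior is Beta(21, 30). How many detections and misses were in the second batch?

Sequential conjugate updates are equivalent to a single update on the pooled data, so total successes = posterior α − prior α and total failures = posterior β − prior β.
Total across both batches: 21−5=16 detections, 30−11=19 misses.
Subtract the first batch: 16−10=6 detections and 19−15=4 misses.

6 detections and 4 misses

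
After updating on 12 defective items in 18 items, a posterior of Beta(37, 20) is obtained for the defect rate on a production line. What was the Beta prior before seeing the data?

Beta is conjugate to the binomial likelihood: posterior = Beta(α+s, β+f).
So α = 37 − 12 = 25 and β = 20 − 6 = 14.

Beta(25, 14)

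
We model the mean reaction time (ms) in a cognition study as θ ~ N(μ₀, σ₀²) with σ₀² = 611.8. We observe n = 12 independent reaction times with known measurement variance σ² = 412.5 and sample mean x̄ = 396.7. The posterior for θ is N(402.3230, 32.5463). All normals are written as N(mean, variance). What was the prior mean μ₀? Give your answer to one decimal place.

μ₀ = 502.4

With known observation variance, the Normal–Normal posterior has precision τ_n = τ₀ + n/σ² and mean μ_n = (τ₀μ₀ + (n/σ²)x̄)/τ_n.
Here τ₀ = 1/611.8 = 0.001635 and τ_data = 12/412.5 = 0.029091, so τ_n = 0.030726.
Rearranging for μ₀: μ₀ = (μ_n·τ_n − τ_data·x̄)/τ₀ = (402.3230·0.030726 − 0.029091·396.7) / 0.001635 = 0.821377/0.001635 ≈ 502.4.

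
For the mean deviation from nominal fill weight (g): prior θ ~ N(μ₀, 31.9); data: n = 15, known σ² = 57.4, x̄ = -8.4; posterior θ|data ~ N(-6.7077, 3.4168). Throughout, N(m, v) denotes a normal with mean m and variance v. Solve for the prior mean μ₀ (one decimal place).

μ₀ = 7.4

With known observation variance, the Normal–Normal posterior has precision τ_n = τ₀ + n/σ² and mean μ_n = (τ₀μ₀ + (n/σ²)x̄)/τ_n.
Here τ₀ = 1/31.9 = 0.031348 and τ_data = 15/57.4 = 0.261324, so τ_n = 0.292672.
Rearranging for μ₀: μ₀ = (μ_n·τ_n − τ_data·x̄)/τ₀ = (-6.7077·0.292672 − 0.261324·-8.4) / 0.031348 = 0.231966/0.031348 ≈ 7.4.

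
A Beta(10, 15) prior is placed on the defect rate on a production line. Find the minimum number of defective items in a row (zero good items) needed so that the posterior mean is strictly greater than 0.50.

After k defective items and 0 good items the posterior is Beta(10+k, 15), with mean (10+k)/(10+15+k).
Set (10+k)/(25+k) > 0.50 and solve: k > (0.50·25 − 10)/(1 − 0.50) = 5.000.
The smallest integer exceeding 5.000 is 6, and checking k=6: (16)/(31) = 0.5161 > 0.50.

k = 6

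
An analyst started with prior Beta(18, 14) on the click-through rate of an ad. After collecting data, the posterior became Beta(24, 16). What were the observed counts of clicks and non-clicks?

6 clicks and 2 non-clicks

A Beta(a, b) prior with s successes and f failures in binomial data gives a Beta(a+s, b+f) posterior.
So s = 24 − 18 = 6 and f = 16 − 14 = 2.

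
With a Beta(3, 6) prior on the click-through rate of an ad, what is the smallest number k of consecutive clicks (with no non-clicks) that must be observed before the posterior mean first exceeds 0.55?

k = 5

After k clicks and 0 non-clicks the posterior is Beta(3+k, 6), with mean (3+k)/(3+6+k).
Set (3+k)/(9+k) > 0.55 and solve: k > (0.55·9 − 3)/(1 − 0.55) = 4.333.
The smallest integer exceeding 4.333 is 5, and checking k=5: (8)/(14) = 0.5714 > 0.55.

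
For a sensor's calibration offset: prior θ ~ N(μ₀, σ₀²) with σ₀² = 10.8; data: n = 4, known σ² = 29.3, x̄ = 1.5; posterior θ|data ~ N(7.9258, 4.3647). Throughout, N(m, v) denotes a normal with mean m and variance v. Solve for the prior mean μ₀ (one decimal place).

μ₀ = 17.4

The posterior mean is a precision-weighted average: μ_n = (τ₀μ₀ + τ_data·x̄)/(τ₀+τ_data), with τ₀=1/σ₀² and τ_data=n/σ².
Here τ₀ = 1/10.8 = 0.092593 and τ_data = 4/29.3 = 0.136519, so τ_n = 0.229112.
Rearranging for μ₀: μ₀ = (μ_n·τ_n − τ_data·x̄)/τ₀ = (7.9258·0.229112 − 0.136519·1.5) / 0.092593 = 1.611117/0.092593 ≈ 17.4.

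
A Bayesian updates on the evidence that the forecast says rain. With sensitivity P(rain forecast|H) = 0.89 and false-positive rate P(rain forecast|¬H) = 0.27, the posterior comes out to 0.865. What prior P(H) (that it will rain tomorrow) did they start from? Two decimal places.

P(H) = 0.66

In odds form, posterior odds = prior odds × likelihood ratio, so prior odds = posterior odds ÷ LR.
Posterior odds = 0.865/(1−0.865) = 6.4074. LR = 0.89/0.27 = 3.2963.
Prior odds = 6.4074/3.2963 = 1.9438, so P(H) = 1.9438/(1+1.9438) ≈ 0.66.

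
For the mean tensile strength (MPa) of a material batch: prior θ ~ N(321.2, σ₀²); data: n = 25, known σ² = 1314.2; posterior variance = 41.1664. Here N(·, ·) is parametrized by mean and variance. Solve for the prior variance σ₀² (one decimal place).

σ₀² = 189.8

For the Normal–Normal model with known σ², precisions add: τ_n = τ₀ + n/σ².
So 1/σ₀² = 1/41.1664 − 25/1314.2 = 0.024292 − 0.019023 = 0.005269.
Hence σ₀² = 1/0.005269 ≈ 189.8.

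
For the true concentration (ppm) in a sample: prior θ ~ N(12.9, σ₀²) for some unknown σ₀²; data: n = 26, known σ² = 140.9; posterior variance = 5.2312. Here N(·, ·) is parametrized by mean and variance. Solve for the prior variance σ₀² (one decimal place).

σ₀² = 150.8

Posterior precision equals prior precision plus data precision: 1/σ_n² = 1/σ₀² + n/σ².
So 1/σ₀² = 1/5.2312 − 26/140.9 = 0.191161 − 0.184528 = 0.006633.
Hence σ₀² = 1/0.006633 ≈ 150.8.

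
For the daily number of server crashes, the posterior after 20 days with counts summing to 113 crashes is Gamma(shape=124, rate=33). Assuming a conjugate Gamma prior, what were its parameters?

Gamma(shape=11, rate=13)

A Gamma(α, β) prior (rate parametrization) on a Poisson rate with n observations summing to S gives posterior Gamma(α+S, β+n).
So α = 124 − 113 = 11 and β = 33 − 20 = 13.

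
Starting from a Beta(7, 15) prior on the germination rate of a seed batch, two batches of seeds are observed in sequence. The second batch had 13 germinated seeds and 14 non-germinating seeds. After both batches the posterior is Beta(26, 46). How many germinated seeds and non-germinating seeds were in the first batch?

6 germinated seeds and 17 non-germinating seeds

Because Beta–binomial updating is additive in the counts, the combined data contributed (α_post−α_prior, β_post−β_prior) successes and failures.
Total across both batches: 26−7=19 germinated seeds, 46−15=31 non-germinating seeds.
Subtract the second batch: 19−13=6 germinated seeds and 31−14=17 non-germinating seeds.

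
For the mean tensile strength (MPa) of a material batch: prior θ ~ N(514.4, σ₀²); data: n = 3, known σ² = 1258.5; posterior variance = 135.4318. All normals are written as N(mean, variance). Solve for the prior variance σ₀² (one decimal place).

σ₀² = 200.0

Posterior precision equals prior precision plus data precision: 1/σ_n² = 1/σ₀² + n/σ².
So 1/σ₀² = 1/135.4318 − 3/1258.5 = 0.007384 − 0.002384 = 0.005000.
Hence σ₀² = 1/0.005000 ≈ 200.0.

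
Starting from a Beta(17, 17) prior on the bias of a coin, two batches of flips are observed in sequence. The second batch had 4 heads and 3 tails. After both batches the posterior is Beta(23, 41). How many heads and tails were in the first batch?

Because Beta–binomial updating is additive in the counts, the combined data contributed (α_post−α_prior, β_post−β_prior) successes and failures.
Total across both batches: 23−17=6 heads, 41−17=24 tails.
Subtract the second batch: 6−4=2 heads and 24−3=21 tails.

2 heads and 21 tails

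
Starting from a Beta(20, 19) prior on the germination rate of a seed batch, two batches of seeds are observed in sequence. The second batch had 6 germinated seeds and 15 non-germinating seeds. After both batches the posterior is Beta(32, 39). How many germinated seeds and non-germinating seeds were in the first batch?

6 germinated seeds and 5 non-germinating seeds

Sequential conjugate updates are equivalent to a single update on the pooled data, so total successes = posterior α − prior α and total failures = posterior β − prior β.
Total across both batches: 32−20=12 germinated seeds, 39−19=20 non-germinating seeds.
Subtract the second batch: 12−6=6 germinated seeds and 20−15=5 non-germinating seeds.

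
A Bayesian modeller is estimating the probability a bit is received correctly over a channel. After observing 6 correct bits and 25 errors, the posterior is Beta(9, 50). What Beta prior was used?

A Beta(a, b) prior with s successes and f failures in binomial data gives a Beta(a+s, b+f) posterior.
Subtract the data counts: 9−6=3, 50−25=25.

Beta(3, 25)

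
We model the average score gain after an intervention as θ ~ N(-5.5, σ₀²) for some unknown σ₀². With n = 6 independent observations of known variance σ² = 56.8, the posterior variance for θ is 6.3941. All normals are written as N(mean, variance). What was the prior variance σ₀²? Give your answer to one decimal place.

For the Normal–Normal model with known σ², precisions add: τ_n = τ₀ + n/σ².
So 1/σ₀² = 1/6.3941 − 6/56.8 = 0.156394 − 0.105634 = 0.050760.
Hence σ₀² = 1/0.050760 ≈ 19.7.

σ₀² = 19.7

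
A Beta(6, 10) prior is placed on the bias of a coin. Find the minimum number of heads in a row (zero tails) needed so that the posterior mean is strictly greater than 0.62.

k = 11

After k heads and 0 tails the posterior is Beta(6+k, 10), with mean (6+k)/(6+10+k).
Set (6+k)/(16+k) > 0.62 and solve: k > (0.62·16 − 6)/(1 − 0.62) = 10.316.
The smallest integer exceeding 10.316 is 11, and checking k=11: (17)/(27) = 0.6296 > 0.62.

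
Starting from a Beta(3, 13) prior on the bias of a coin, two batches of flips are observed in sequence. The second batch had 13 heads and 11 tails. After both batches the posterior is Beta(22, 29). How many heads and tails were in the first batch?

Because Beta–binomial updating is additive in the counts, the combined data contributed (α_post−α_prior, β_post−β_prior) successes and failures.
Total across both batches: 22−3=19 heads, 29−13=16 tails.
Subtract the second batch: 19−13=6 heads and 16−11=5 tails.

6 heads and 5 tails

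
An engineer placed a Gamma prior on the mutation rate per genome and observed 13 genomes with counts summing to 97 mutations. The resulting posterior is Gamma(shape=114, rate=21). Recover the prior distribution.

Gamma(shape=17, rate=8)

Gamma–Poisson conjugacy: posterior shape = α + Σxᵢ, posterior rate = β + n.
So α = 114 − 97 = 17 and β = 21 − 13 = 8.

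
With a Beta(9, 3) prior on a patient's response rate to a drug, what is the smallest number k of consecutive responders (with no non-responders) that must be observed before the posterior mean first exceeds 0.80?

After k responders and 0 non-responders the posterior is Beta(9+k, 3), with mean (9+k)/(9+3+k).
Set (9+k)/(12+k) > 0.80 and solve: k > (0.80·12 − 9)/(1 − 0.80) = 3.000.
The smallest integer exceeding 3.000 is 4, and checking k=4: (13)/(16) = 0.8125 > 0.80.

k = 4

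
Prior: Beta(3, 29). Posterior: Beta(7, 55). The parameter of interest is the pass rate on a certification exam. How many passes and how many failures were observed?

4 passes and 26 failures

Under Beta–binomial conjugacy the posterior parameters are (a+s, b+f).
Match parameters: s=7−3=4, f=55−29=26.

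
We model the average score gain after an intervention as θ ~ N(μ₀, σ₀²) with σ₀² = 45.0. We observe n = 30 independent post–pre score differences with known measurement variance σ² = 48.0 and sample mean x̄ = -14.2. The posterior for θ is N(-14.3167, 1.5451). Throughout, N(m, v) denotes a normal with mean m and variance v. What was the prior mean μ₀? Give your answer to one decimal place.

μ₀ = -17.6

The posterior mean is a precision-weighted average: μ_n = (τ₀μ₀ + τ_data·x̄)/(τ₀+τ_data), with τ₀=1/σ₀² and τ_data=n/σ².
Here τ₀ = 1/45.0 = 0.022222 and τ_data = 30/48.0 = 0.625000, so τ_n = 0.647222.
Rearranging for μ₀: μ₀ = (μ_n·τ_n − τ_data·x̄)/τ₀ = (-14.3167·0.647222 − 0.625000·-14.2) / 0.022222 = -0.391083/0.022222 ≈ -17.6.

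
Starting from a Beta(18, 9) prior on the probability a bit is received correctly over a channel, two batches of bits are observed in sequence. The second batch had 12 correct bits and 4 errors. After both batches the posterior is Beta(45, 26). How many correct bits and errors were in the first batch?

Because Beta–binomial updating is additive in the counts, the combined data contributed (α_post−α_prior, β_post−β_prior) successes and failures.
Total across both batches: 45−18=27 correct bits, 26−9=17 errors.
Subtract the second batch: 27−12=15 correct bits and 17−4=13 errors.

15 correct bits and 13 errors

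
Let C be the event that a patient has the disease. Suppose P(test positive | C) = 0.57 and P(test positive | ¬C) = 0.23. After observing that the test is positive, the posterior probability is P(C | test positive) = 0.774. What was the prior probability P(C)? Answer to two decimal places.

P(C) = 0.58

In odds form, posterior odds = prior odds × likelihood ratio, so prior odds = posterior odds ÷ LR.
Posterior odds = 0.774/(1−0.774) = 3.4248. LR = 0.57/0.23 = 2.4783.
Prior odds = 3.4248/2.4783 = 1.3819, so P(C) = 1.3819/(1+1.3819) ≈ 0.58.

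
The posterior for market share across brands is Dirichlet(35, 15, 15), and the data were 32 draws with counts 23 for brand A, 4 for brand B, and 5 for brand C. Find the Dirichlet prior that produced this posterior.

For a Dirichlet(α) prior with multinomial counts c, the posterior is Dirichlet(α + c) componentwise.
Subtract each count from the matching posterior parameter: 35−23=12, 15−4=11, 15−5=10.

Dirichlet(12, 11, 10)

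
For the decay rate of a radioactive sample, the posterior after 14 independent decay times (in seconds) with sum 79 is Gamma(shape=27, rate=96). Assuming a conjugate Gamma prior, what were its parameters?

Gamma(shape=13, rate=17)

For an exponential likelihood with a Gamma(α, β) prior on the rate, n observations with total T give posterior Gamma(α+n, β+T).
So α = 27 − 14 = 13 and β = 96 − 79 = 17.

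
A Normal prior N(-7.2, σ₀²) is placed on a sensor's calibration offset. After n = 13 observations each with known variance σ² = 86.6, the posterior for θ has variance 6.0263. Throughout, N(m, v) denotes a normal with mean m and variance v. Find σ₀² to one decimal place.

Posterior precision equals prior precision plus data precision: 1/σ_n² = 1/σ₀² + n/σ².
So 1/σ₀² = 1/6.0263 − 13/86.6 = 0.165939 − 0.150115 = 0.015824.
Hence σ₀² = 1/0.015824 ≈ 63.2.

σ₀² = 63.2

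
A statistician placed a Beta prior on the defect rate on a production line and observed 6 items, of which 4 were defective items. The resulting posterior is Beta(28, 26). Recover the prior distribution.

Beta(24, 24)

Beta is conjugate to the binomial likelihood: posterior = Beta(a+s, b+f).
So a = 28 − 4 = 24 and b = 26 − 2 = 24.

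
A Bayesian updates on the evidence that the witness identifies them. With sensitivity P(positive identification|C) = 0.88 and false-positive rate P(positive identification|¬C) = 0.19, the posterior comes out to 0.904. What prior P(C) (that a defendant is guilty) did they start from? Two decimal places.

In odds form, posterior odds = prior odds × likelihood ratio, so prior odds = posterior odds ÷ LR.
Posterior odds = 0.904/(1−0.904) = 9.4167. LR = 0.88/0.19 = 4.6316.
Prior odds = 9.4167/4.6316 = 2.0331, so P(C) = 2.0331/(1+2.0331) ≈ 0.67.

P(C) = 0.67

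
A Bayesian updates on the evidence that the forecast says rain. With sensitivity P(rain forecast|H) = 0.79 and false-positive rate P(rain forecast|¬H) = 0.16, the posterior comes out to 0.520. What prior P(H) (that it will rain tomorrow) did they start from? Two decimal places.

P(H) = 0.18

Bayes' rule in odds form gives O(H|E) = O(H)·[P(E|H)/P(E|¬H)], hence O(H) = O(H|E)/LR.
Posterior odds = 0.520/(1−0.520) = 1.0833. LR = 0.79/0.16 = 4.9375.
Prior odds = 1.0833/4.9375 = 0.2194, so P(H) = 0.2194/(1+0.2194) ≈ 0.18.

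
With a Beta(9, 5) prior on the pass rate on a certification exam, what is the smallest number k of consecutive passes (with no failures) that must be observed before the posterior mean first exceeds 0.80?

After k passes and 0 failures the posterior is Beta(9+k, 5), with mean (9+k)/(9+5+k).
Set (9+k)/(14+k) > 0.80 and solve: k > (0.80·14 − 9)/(1 − 0.80) = 11.000.
The smallest integer exceeding 11.000 is 12, and checking k=12: (21)/(26) = 0.8077 > 0.80.

k = 12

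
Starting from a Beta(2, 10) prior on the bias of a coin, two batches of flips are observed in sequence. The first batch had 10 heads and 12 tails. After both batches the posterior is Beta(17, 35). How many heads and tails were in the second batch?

5 heads and 13 tails

Sequential conjugate updates are equivalent to a single update on the pooled data, so total successes = posterior α − prior α and total failures = posterior β − prior β.
Total across both batches: 17−2=15 heads, 35−10=25 tails.
Subtract the first batch: 15−10=5 heads and 25−12=13 tails.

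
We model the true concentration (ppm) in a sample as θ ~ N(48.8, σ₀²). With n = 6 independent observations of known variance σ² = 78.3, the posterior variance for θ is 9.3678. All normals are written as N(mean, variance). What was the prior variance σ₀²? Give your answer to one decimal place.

σ₀² = 33.2

Posterior precision equals prior precision plus data precision: 1/σ_n² = 1/σ₀² + n/σ².
So 1/σ₀² = 1/9.3678 − 6/78.3 = 0.106749 − 0.076628 = 0.030121.
Hence σ₀² = 1/0.030121 ≈ 33.2.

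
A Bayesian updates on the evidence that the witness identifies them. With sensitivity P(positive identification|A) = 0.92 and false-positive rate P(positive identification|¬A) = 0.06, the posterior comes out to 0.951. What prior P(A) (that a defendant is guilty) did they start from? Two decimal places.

Bayes' rule in odds form gives O(A|E) = O(A)·[P(E|A)/P(E|¬A)], hence O(A) = O(A|E)/LR.
Posterior odds = 0.951/(1−0.951) = 19.4082. LR = 0.92/0.06 = 15.3333.
Prior odds = 19.4082/15.3333 = 1.2658, so P(A) = 1.2658/(1+1.2658) ≈ 0.56.

P(A) = 0.56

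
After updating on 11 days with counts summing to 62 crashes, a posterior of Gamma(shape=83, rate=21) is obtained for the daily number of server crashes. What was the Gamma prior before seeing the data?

A Gamma(α, β) prior (rate parametrization) on a Poisson rate with n observations summing to S gives posterior Gamma(α+S, β+n).
So α = 83 − 62 = 21 and β = 21 − 11 = 10.

Gamma(shape=21, rate=10)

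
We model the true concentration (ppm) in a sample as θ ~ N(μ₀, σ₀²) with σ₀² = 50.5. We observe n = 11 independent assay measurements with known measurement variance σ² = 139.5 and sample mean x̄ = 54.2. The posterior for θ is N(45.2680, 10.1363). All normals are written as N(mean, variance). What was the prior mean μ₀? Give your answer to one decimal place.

μ₀ = 9.7

The posterior mean is a precision-weighted average: μ_n = (τ₀μ₀ + τ_data·x̄)/(τ₀+τ_data), with τ₀=1/σ₀² and τ_data=n/σ².
Here τ₀ = 1/50.5 = 0.019802 and τ_data = 11/139.5 = 0.078853, so τ_n = 0.098655.
Rearranging for μ₀: μ₀ = (μ_n·τ_n − τ_data·x̄)/τ₀ = (45.2680·0.098655 − 0.078853·54.2) / 0.019802 = 0.192082/0.019802 ≈ 9.7.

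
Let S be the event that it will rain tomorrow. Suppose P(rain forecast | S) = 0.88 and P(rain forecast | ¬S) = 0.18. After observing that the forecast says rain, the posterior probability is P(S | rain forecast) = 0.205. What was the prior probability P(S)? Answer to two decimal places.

P(S) = 0.05

In odds form, posterior odds = prior odds × likelihood ratio, so prior odds = posterior odds ÷ LR.
Posterior odds = 0.205/(1−0.205) = 0.2579. LR = 0.88/0.18 = 4.8889.
Prior odds = 0.2579/4.8889 = 0.0528, so P(S) = 0.0528/(1+0.0528) ≈ 0.05.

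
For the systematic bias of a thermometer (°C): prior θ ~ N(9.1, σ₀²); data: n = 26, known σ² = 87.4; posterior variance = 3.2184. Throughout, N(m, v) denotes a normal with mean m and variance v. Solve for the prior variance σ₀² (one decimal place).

For the Normal–Normal model with known σ², precisions add: τ_n = τ₀ + n/σ².
So 1/σ₀² = 1/3.2184 − 26/87.4 = 0.310713 − 0.297483 = 0.013230.
Hence σ₀² = 1/0.013230 ≈ 75.6.

σ₀² = 75.6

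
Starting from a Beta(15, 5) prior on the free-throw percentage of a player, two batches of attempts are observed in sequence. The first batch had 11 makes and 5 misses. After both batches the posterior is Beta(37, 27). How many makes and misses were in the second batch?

Because Beta–binomial updating is additive in the counts, the combined data contributed (α_post−α_prior, β_post−β_prior) successes and failures.
Total across both batches: 37−15=22 makes, 27−5=22 misses.
Subtract the first batch: 22−11=11 makes and 22−5=17 misses.

11 makes and 17 misses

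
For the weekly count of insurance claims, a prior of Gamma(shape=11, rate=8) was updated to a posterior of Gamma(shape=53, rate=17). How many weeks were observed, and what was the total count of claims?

A Gamma(α, β) prior (rate parametrization) on a Poisson rate with n observations summing to S gives posterior Gamma(α+S, β+n).
Matching: Σxᵢ = 53 − 11 = 42 and n = 17 − 8 = 9.

n = 9 weeks with total 42 claims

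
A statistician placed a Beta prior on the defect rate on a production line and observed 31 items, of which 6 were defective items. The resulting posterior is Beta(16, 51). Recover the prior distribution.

Under Beta–binomial conjugacy the posterior parameters are (a+s, b+f).
Subtract the data counts: 16−6=10, 51−25=26.

Beta(10, 26)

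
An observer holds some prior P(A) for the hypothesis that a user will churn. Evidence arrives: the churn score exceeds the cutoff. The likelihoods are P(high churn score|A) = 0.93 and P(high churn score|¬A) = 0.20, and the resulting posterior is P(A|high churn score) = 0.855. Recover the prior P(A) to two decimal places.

P(A) = 0.56

In odds form, posterior odds = prior odds × likelihood ratio, so prior odds = posterior odds ÷ LR.
Posterior odds = 0.855/(1−0.855) = 5.8966. LR = 0.93/0.20 = 4.6500.
Prior odds = 5.8966/4.6500 = 1.2681, so P(A) = 1.2681/(1+1.2681) ≈ 0.56.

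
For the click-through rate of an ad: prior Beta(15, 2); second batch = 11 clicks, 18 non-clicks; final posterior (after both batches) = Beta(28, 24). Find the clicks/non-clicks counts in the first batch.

Sequential conjugate updates are equivalent to a single update on the pooled data, so total successes = posterior α − prior α and total failures = posterior β − prior β.
Total across both batches: 28−15=13 clicks, 24−2=22 non-clicks.
Subtract the second batch: 13−11=2 clicks and 22−18=4 non-clicks.

2 clicks and 4 non-clicks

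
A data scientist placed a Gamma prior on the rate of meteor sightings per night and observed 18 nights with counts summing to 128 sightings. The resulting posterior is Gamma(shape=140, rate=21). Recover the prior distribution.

Gamma(shape=12, rate=3)

A Gamma(α, β) prior (rate parametrization) on a Poisson rate with n observations summing to S gives posterior Gamma(α+S, β+n).
So α = 140 − 128 = 12 and β = 21 − 18 = 3.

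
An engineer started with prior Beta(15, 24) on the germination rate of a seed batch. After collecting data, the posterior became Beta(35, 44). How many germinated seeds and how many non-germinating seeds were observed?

20 germinated seeds and 20 non-germinating seeds

Under Beta–binomial conjugacy the posterior parameters are (a+s, b+f).
Match parameters: s=35−15=20, f=44−24=20.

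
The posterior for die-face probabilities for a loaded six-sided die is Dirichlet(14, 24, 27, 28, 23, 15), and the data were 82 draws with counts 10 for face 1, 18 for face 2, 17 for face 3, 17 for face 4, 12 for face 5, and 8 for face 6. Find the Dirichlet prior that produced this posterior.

For a Dirichlet(α) prior with multinomial counts c, the posterior is Dirichlet(α + c) componentwise.
Subtract each count from the matching posterior parameter: 14−10=4, 24−18=6, 27−17=10, 28−17=11, 23−12=11, 15−8=7.

Dirichlet(4, 6, 10, 11, 11, 7)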